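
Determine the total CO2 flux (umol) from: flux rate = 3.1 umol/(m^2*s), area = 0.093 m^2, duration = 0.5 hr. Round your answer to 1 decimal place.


Step 1: Convert time to seconds: 0.5 hr * 3600 = 1800.0 s
Step 2: Total = flux * area * time_s
Step 3: Total = 3.1 * 0.093 * 1800.0
Step 4: Total = 518.9 umol

518.9


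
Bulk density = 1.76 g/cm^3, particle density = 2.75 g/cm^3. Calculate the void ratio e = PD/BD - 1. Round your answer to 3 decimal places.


Step 1: e = PD / BD - 1
Step 2: e = 2.75 / 1.76 - 1
Step 3: e = 1.5625 - 1
Step 4: e = 0.563

0.563


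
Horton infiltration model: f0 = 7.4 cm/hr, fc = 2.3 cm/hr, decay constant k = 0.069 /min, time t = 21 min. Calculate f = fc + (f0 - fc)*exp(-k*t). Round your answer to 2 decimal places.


Step 1: f = fc + (f0 - fc) * exp(-k * t)
Step 2: exp(-0.069 * 21) = 0.234805
Step 3: f = 2.3 + (7.4 - 2.3) * 0.234805
Step 4: f = 2.3 + 5.1 * 0.234805
Step 5: f = 3.5 cm/hr

3.5


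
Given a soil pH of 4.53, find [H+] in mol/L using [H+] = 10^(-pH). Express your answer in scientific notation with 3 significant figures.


Step 1: [H+] = 10^(-pH)
Step 2: [H+] = 10^(-4.53)
Step 3: [H+] = 2.95e-05 mol/L

2.95e-05


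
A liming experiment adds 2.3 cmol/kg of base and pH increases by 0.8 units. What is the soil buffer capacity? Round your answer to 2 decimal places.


Step 1: BC = change in base / change in pH
Step 2: BC = 2.3 / 0.8
Step 3: BC = 2.88 cmol/(kg*pH unit)

2.88


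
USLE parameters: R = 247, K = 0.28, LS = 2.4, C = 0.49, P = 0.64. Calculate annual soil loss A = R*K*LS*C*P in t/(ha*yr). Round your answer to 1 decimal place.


Step 1: A = R * K * LS * C * P
Step 2: R * K = 247 * 0.28 = 69.16
Step 3: (R*K) * LS = 69.16 * 2.4 = 165.984
Step 4: * C * P = 165.984 * 0.49 * 0.64 = 52.1
Step 5: A = 52.1 t/(ha*yr)

52.1


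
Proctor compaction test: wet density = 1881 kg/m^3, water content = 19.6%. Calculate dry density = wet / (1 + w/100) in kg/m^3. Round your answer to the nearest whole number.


Step 1: Dry density = wet density / (1 + w/100)
Step 2: Dry density = 1881 / (1 + 19.6/100)
Step 3: Dry density = 1881 / 1.196
Step 4: Dry density = 1573 kg/m^3

1573


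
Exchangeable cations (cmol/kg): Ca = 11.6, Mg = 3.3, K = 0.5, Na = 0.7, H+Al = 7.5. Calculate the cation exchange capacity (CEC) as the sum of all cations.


Step 1: CEC = Ca + Mg + K + Na + (H+Al)
Step 2: CEC = 11.6 + 3.3 + 0.5 + 0.7 + 7.5
Step 3: CEC = 23.6 cmol/kg

23.6


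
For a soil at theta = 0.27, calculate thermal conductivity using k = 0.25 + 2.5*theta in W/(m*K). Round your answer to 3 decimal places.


Step 1: k = 0.25 + 2.5 * theta
Step 2: k = 0.25 + 2.5 * 0.27
Step 3: k = 0.25 + 0.675
Step 4: k = 0.925 W/(m*K)

0.925


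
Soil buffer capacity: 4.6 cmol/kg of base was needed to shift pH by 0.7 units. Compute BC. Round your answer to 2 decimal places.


Step 1: BC = change in base / change in pH
Step 2: BC = 4.6 / 0.7
Step 3: BC = 6.57 cmol/(kg*pH unit)

6.57


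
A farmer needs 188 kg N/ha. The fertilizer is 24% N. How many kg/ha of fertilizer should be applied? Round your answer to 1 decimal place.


Step 1: Fertilizer rate = target N / (N content / 100)
Step 2: Rate = 188 / (24 / 100)
Step 3: Rate = 188 / 0.24
Step 4: Rate = 783.3 kg/ha

783.3


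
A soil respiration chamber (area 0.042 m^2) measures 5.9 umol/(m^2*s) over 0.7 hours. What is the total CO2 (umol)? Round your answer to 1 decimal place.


Step 1: Convert time to seconds: 0.7 hr * 3600 = 2520.0 s
Step 2: Total = flux * area * time_s
Step 3: Total = 5.9 * 0.042 * 2520.0
Step 4: Total = 624.5 umol

624.5


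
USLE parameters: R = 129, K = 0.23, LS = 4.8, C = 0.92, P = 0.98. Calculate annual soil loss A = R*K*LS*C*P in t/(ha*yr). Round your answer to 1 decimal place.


Step 1: A = R * K * LS * C * P
Step 2: R * K = 129 * 0.23 = 29.67
Step 3: (R*K) * LS = 29.67 * 4.8 = 142.416
Step 4: * C * P = 142.416 * 0.92 * 0.98 = 128.4
Step 5: A = 128.4 t/(ha*yr)

128.4


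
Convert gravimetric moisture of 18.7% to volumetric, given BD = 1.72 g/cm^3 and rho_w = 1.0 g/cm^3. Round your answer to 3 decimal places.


Step 1: theta = (w / 100) * BD / rho_w
Step 2: theta = (18.7 / 100) * 1.72 / 1.0
Step 3: theta = 0.187 * 1.72
Step 4: theta = 0.322

0.322


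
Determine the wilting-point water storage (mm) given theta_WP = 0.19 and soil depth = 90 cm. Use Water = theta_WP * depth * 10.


Step 1: Water (mm) = theta_WP * depth * 10
Step 2: Water = 0.19 * 90 * 10
Step 3: Water = 171.0 mm

171.0


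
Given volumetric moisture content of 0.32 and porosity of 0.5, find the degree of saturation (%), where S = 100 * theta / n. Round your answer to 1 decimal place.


Step 1: S = 100 * theta_v / n
Step 2: S = 100 * 0.32 / 0.5
Step 3: S = 64.0%

64.0


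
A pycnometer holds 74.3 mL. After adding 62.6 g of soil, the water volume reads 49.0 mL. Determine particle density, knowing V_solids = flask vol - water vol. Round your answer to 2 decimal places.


Step 1: Volume of solids = flask volume - water volume with soil
Step 2: V_solids = 74.3 - 49.0 = 25.3 mL
Step 3: Particle density = mass / V_solids = 62.6 / 25.3 = 2.47 g/cm^3

2.47


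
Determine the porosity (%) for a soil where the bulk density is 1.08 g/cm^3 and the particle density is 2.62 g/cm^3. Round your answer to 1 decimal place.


Step 1: Formula: n = 100 * (1 - BD / PD)
Step 2: n = 100 * (1 - 1.08 / 2.62)
Step 3: n = 100 * (1 - 0.41221)
Step 4: n = 58.8%

58.8


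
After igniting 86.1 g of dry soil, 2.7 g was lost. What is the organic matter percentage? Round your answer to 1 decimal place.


Step 1: OM% = 100 * LOI / sample mass
Step 2: OM = 100 * 2.7 / 86.1
Step 3: OM = 3.1%

3.1


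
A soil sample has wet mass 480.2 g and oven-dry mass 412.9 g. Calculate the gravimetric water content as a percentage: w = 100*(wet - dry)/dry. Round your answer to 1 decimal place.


Step 1: Water mass = wet - dry = 480.2 - 412.9 = 67.3 g
Step 2: w = 100 * water mass / dry mass
Step 3: w = 100 * 67.3 / 412.9 = 16.3%

16.3


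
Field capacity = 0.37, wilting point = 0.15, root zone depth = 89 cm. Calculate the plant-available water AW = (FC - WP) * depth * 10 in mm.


Step 1: Available water = (FC - WP) * depth * 10
Step 2: AW = (0.37 - 0.15) * 89 * 10
Step 3: AW = 0.22 * 89 * 10
Step 4: AW = 195.8 mm

195.8


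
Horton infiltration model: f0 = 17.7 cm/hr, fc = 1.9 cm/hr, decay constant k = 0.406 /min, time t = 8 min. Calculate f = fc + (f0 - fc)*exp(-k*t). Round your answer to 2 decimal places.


Step 1: f = fc + (f0 - fc) * exp(-k * t)
Step 2: exp(-0.406 * 8) = 0.038852
Step 3: f = 1.9 + (17.7 - 1.9) * 0.038852
Step 4: f = 1.9 + 15.8 * 0.038852
Step 5: f = 2.51 cm/hr

2.51


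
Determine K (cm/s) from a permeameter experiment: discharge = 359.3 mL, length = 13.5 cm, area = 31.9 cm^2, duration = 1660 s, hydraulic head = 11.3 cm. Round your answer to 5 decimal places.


Step 1: K = Q * L / (A * t * h)
Step 2: Numerator = 359.3 * 13.5 = 4850.55
Step 3: Denominator = 31.9 * 1660 * 11.3 = 598380.2
Step 4: K = 4850.55 / 598380.2 = 0.00811 cm/s

0.00811


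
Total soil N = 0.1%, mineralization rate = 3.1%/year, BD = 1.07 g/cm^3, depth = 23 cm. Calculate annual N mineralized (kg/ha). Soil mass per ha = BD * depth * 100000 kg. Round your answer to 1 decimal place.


Step 1: Soil mass per ha = BD * depth * 100000 = 1.07 * 23 * 100000 = 2461000 kg
Step 2: Total N pool = soil mass * N%/100 = 2461000 * 0.1/100 = 2461.0 kg/ha
Step 3: N mineralized = N pool * rate%/100 = 2461.0 * 3.1/100 = 76.3 kg/ha/yr

76.3


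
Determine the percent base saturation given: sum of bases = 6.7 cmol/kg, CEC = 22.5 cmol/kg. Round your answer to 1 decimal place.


Step 1: BS = 100 * (sum of bases) / CEC
Step 2: BS = 100 * 6.7 / 22.5
Step 3: BS = 29.8%

29.8


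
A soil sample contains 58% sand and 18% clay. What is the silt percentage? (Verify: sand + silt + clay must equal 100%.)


Step 1: sand + silt + clay = 100%
Step 2: silt = 100 - sand - clay
Step 3: silt = 100 - 58 - 18
Step 4: silt = 24%

24


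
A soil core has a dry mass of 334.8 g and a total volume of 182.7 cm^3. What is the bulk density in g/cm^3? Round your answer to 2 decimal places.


Step 1: Identify the formula: BD = dry mass / volume
Step 2: Substitute values: BD = 334.8 / 182.7
Step 3: BD = 1.83 g/cm^3

1.83


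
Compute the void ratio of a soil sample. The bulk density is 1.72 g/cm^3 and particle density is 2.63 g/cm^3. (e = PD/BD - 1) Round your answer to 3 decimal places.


Step 1: e = PD / BD - 1
Step 2: e = 2.63 / 1.72 - 1
Step 3: e = 1.52907 - 1
Step 4: e = 0.529

0.529


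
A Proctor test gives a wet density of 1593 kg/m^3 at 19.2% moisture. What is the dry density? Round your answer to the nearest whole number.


Step 1: Dry density = wet density / (1 + w/100)
Step 2: Dry density = 1593 / (1 + 19.2/100)
Step 3: Dry density = 1593 / 1.192
Step 4: Dry density = 1336 kg/m^3

1336


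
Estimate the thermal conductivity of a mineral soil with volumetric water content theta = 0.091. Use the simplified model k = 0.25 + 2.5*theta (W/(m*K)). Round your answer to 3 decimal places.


Step 1: k = 0.25 + 2.5 * theta
Step 2: k = 0.25 + 2.5 * 0.091
Step 3: k = 0.25 + 0.228
Step 4: k = 0.478 W/(m*K)

0.478


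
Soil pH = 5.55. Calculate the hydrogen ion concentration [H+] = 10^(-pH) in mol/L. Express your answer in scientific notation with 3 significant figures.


Step 1: [H+] = 10^(-pH)
Step 2: [H+] = 10^(-5.55)
Step 3: [H+] = 2.82e-06 mol/L

2.82e-06


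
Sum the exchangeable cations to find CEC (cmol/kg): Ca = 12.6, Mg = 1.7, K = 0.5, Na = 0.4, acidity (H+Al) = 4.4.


Step 1: CEC = Ca + Mg + K + Na + (H+Al)
Step 2: CEC = 12.6 + 1.7 + 0.5 + 0.4 + 4.4
Step 3: CEC = 19.6 cmol/kg

19.6


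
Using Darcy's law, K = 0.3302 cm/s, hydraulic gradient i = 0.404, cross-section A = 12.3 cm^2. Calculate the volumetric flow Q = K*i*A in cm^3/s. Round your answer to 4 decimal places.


Step 1: Apply Darcy's law: Q = K * i * A
Step 2: Q = 0.3302 * 0.404 * 12.3
Step 3: Q = 1.6408 cm^3/s

1.6408


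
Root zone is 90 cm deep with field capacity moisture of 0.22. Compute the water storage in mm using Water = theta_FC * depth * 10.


Step 1: Water (mm) = theta_FC * depth (cm) * 10
Step 2: Water = 0.22 * 90 * 10
Step 3: Water = 198.0 mm

198.0


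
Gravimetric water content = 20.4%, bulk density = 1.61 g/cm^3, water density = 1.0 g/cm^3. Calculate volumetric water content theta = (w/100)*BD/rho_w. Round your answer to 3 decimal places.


Step 1: theta = (w / 100) * BD / rho_w
Step 2: theta = (20.4 / 100) * 1.61 / 1.0
Step 3: theta = 0.204 * 1.61
Step 4: theta = 0.328

0.328


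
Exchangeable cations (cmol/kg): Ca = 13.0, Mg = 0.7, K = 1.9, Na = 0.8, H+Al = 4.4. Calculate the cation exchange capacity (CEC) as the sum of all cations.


Step 1: CEC = Ca + Mg + K + Na + (H+Al)
Step 2: CEC = 13.0 + 0.7 + 1.9 + 0.8 + 4.4
Step 3: CEC = 20.8 cmol/kg

20.8


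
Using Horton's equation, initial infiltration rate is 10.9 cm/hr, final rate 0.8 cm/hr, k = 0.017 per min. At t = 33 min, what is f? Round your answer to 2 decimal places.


Step 1: f = fc + (f0 - fc) * exp(-k * t)
Step 2: exp(-0.017 * 33) = 0.570638
Step 3: f = 0.8 + (10.9 - 0.8) * 0.570638
Step 4: f = 0.8 + 10.1 * 0.570638
Step 5: f = 6.56 cm/hr

6.56


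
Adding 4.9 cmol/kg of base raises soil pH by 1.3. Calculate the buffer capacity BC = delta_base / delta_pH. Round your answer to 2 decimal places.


Step 1: BC = change in base / change in pH
Step 2: BC = 4.9 / 1.3
Step 3: BC = 3.77 cmol/(kg*pH unit)

3.77


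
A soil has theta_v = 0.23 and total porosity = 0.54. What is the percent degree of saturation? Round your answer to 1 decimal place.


Step 1: S = 100 * theta_v / n
Step 2: S = 100 * 0.23 / 0.54
Step 3: S = 42.6%

42.6


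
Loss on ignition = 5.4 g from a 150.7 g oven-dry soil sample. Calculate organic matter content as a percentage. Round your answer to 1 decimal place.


Step 1: OM% = 100 * LOI / sample mass
Step 2: OM = 100 * 5.4 / 150.7
Step 3: OM = 3.6%

3.6


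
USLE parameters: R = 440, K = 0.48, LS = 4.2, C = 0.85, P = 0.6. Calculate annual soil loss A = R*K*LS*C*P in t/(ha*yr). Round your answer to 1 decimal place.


Step 1: A = R * K * LS * C * P
Step 2: R * K = 440 * 0.48 = 211.2
Step 3: (R*K) * LS = 211.2 * 4.2 = 887.04
Step 4: * C * P = 887.04 * 0.85 * 0.6 = 452.4
Step 5: A = 452.4 t/(ha*yr)

452.4


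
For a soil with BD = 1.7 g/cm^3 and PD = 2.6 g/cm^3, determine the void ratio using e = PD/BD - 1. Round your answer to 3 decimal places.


Step 1: e = PD / BD - 1
Step 2: e = 2.6 / 1.7 - 1
Step 3: e = 1.52941 - 1
Step 4: e = 0.529

0.529


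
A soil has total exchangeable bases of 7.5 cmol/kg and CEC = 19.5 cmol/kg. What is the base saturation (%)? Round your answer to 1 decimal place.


Step 1: BS = 100 * (sum of bases) / CEC
Step 2: BS = 100 * 7.5 / 19.5
Step 3: BS = 38.5%

38.5


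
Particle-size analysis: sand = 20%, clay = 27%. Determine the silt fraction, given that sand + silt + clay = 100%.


Step 1: sand + silt + clay = 100%
Step 2: silt = 100 - sand - clay
Step 3: silt = 100 - 20 - 27
Step 4: silt = 53%

53


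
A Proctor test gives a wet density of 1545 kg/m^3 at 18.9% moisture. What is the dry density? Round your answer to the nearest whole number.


Step 1: Dry density = wet density / (1 + w/100)
Step 2: Dry density = 1545 / (1 + 18.9/100)
Step 3: Dry density = 1545 / 1.189
Step 4: Dry density = 1299 kg/m^3

1299


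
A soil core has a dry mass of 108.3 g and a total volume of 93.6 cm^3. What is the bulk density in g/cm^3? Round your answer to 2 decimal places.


Step 1: Identify the formula: BD = dry mass / volume
Step 2: Substitute values: BD = 108.3 / 93.6
Step 3: BD = 1.16 g/cm^3

1.16


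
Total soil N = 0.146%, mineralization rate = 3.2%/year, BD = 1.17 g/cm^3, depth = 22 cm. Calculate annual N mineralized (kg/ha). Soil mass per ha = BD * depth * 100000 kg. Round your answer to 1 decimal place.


Step 1: Soil mass per ha = BD * depth * 100000 = 1.17 * 22 * 100000 = 2574000 kg
Step 2: Total N pool = soil mass * N%/100 = 2574000 * 0.146/100 = 3758.04 kg/ha
Step 3: N mineralized = N pool * rate%/100 = 3758.04 * 3.2/100 = 120.3 kg/ha/yr

120.3


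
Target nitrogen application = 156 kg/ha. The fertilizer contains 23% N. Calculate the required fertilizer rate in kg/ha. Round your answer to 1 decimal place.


Step 1: Fertilizer rate = target N / (N content / 100)
Step 2: Rate = 156 / (23 / 100)
Step 3: Rate = 156 / 0.23
Step 4: Rate = 678.3 kg/ha

678.3


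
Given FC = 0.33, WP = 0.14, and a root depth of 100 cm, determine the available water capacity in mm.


Step 1: Available water = (FC - WP) * depth * 10
Step 2: AW = (0.33 - 0.14) * 100 * 10
Step 3: AW = 0.19 * 100 * 10
Step 4: AW = 190.0 mm

190.0


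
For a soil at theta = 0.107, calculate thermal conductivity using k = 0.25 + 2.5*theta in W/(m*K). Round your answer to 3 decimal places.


Step 1: k = 0.25 + 2.5 * theta
Step 2: k = 0.25 + 2.5 * 0.107
Step 3: k = 0.25 + 0.268
Step 4: k = 0.518 W/(m*K)

0.518


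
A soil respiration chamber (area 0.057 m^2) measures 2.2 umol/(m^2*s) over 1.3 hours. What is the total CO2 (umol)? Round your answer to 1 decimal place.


Step 1: Convert time to seconds: 1.3 hr * 3600 = 4680.0 s
Step 2: Total = flux * area * time_s
Step 3: Total = 2.2 * 0.057 * 4680.0
Step 4: Total = 586.9 umol

586.9


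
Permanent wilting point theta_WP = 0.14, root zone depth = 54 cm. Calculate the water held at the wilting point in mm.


Step 1: Water (mm) = theta_WP * depth * 10
Step 2: Water = 0.14 * 54 * 10
Step 3: Water = 75.6 mm

75.6


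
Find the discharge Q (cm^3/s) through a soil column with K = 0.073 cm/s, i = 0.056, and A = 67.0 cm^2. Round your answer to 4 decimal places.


Step 1: Apply Darcy's law: Q = K * i * A
Step 2: Q = 0.073 * 0.056 * 67.0
Step 3: Q = 0.2739 cm^3/s

0.2739


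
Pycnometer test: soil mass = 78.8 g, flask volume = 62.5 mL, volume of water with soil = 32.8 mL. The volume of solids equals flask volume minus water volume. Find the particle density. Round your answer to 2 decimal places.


Step 1: Volume of solids = flask volume - water volume with soil
Step 2: V_solids = 62.5 - 32.8 = 29.7 mL
Step 3: Particle density = mass / V_solids = 78.8 / 29.7 = 2.65 g/cm^3

2.65


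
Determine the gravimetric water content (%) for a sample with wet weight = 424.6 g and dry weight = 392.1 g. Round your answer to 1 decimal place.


Step 1: Water mass = wet - dry = 424.6 - 392.1 = 32.5 g
Step 2: w = 100 * water mass / dry mass
Step 3: w = 100 * 32.5 / 392.1 = 8.3%

8.3


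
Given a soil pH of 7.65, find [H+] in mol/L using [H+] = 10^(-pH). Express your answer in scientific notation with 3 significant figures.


Step 1: [H+] = 10^(-pH)
Step 2: [H+] = 10^(-7.65)
Step 3: [H+] = 2.24e-08 mol/L

2.24e-08


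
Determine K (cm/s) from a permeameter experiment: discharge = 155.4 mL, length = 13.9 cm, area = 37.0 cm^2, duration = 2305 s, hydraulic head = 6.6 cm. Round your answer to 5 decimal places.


Step 1: K = Q * L / (A * t * h)
Step 2: Numerator = 155.4 * 13.9 = 2160.06
Step 3: Denominator = 37.0 * 2305 * 6.6 = 562881.0
Step 4: K = 2160.06 / 562881.0 = 0.00384 cm/s

0.00384


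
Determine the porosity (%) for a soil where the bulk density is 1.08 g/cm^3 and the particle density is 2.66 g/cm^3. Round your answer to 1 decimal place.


Step 1: Formula: n = 100 * (1 - BD / PD)
Step 2: n = 100 * (1 - 1.08 / 2.66)
Step 3: n = 100 * (1 - 0.40602)
Step 4: n = 59.4%

59.4


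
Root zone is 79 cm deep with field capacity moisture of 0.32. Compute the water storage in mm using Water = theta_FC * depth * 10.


Step 1: Water (mm) = theta_FC * depth (cm) * 10
Step 2: Water = 0.32 * 79 * 10
Step 3: Water = 252.8 mm

252.8


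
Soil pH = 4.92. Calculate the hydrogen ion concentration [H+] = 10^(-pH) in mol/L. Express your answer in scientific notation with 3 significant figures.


Step 1: [H+] = 10^(-pH)
Step 2: [H+] = 10^(-4.92)
Step 3: [H+] = 1.20e-05 mol/L

1.20e-05


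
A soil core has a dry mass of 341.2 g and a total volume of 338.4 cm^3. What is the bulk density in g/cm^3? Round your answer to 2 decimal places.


Step 1: Identify the formula: BD = dry mass / volume
Step 2: Substitute values: BD = 341.2 / 338.4
Step 3: BD = 1.01 g/cm^3

1.01


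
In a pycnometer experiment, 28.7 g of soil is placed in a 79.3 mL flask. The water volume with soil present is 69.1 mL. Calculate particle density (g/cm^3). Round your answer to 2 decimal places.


Step 1: Volume of solids = flask volume - water volume with soil
Step 2: V_solids = 79.3 - 69.1 = 10.2 mL
Step 3: Particle density = mass / V_solids = 28.7 / 10.2 = 2.81 g/cm^3

2.81


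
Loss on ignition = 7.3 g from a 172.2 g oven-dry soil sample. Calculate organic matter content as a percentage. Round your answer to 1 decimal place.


Step 1: OM% = 100 * LOI / sample mass
Step 2: OM = 100 * 7.3 / 172.2
Step 3: OM = 4.2%

4.2


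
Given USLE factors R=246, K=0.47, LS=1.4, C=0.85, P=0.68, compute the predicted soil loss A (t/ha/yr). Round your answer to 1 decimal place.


Step 1: A = R * K * LS * C * P
Step 2: R * K = 246 * 0.47 = 115.62
Step 3: (R*K) * LS = 115.62 * 1.4 = 161.868
Step 4: * C * P = 161.868 * 0.85 * 0.68 = 93.6
Step 5: A = 93.6 t/(ha*yr)

93.6


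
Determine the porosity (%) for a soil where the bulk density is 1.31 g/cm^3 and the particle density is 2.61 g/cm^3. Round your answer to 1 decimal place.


Step 1: Formula: n = 100 * (1 - BD / PD)
Step 2: n = 100 * (1 - 1.31 / 2.61)
Step 3: n = 100 * (1 - 0.50192)
Step 4: n = 49.8%

49.8


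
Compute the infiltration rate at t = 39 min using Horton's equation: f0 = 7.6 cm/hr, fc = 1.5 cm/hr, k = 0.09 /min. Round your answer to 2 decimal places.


Step 1: f = fc + (f0 - fc) * exp(-k * t)
Step 2: exp(-0.09 * 39) = 0.029897
Step 3: f = 1.5 + (7.6 - 1.5) * 0.029897
Step 4: f = 1.5 + 6.1 * 0.029897
Step 5: f = 1.68 cm/hr

1.68


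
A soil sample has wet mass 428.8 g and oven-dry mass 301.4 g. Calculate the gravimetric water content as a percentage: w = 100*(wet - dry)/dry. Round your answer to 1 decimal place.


Step 1: Water mass = wet - dry = 428.8 - 301.4 = 127.4 g
Step 2: w = 100 * water mass / dry mass
Step 3: w = 100 * 127.4 / 301.4 = 42.3%

42.3


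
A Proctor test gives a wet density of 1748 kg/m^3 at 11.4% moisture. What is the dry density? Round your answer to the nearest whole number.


Step 1: Dry density = wet density / (1 + w/100)
Step 2: Dry density = 1748 / (1 + 11.4/100)
Step 3: Dry density = 1748 / 1.114
Step 4: Dry density = 1569 kg/m^3

1569


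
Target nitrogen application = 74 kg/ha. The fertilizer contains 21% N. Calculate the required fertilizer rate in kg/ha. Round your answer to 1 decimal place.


Step 1: Fertilizer rate = target N / (N content / 100)
Step 2: Rate = 74 / (21 / 100)
Step 3: Rate = 74 / 0.21
Step 4: Rate = 352.4 kg/ha

352.4


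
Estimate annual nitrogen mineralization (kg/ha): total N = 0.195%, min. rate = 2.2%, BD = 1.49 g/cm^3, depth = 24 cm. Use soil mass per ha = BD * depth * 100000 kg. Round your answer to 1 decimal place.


Step 1: Soil mass per ha = BD * depth * 100000 = 1.49 * 24 * 100000 = 3576000 kg
Step 2: Total N pool = soil mass * N%/100 = 3576000 * 0.195/100 = 6973.2 kg/ha
Step 3: N mineralized = N pool * rate%/100 = 6973.2 * 2.2/100 = 153.4 kg/ha/yr

153.4


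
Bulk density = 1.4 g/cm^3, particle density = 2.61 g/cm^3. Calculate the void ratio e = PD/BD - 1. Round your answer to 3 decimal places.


Step 1: e = PD / BD - 1
Step 2: e = 2.61 / 1.4 - 1
Step 3: e = 1.86429 - 1
Step 4: e = 0.864

0.864


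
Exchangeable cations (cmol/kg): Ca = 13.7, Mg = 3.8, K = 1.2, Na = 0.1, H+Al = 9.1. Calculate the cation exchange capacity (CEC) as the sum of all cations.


Step 1: CEC = Ca + Mg + K + Na + (H+Al)
Step 2: CEC = 13.7 + 3.8 + 1.2 + 0.1 + 9.1
Step 3: CEC = 27.9 cmol/kg

27.9


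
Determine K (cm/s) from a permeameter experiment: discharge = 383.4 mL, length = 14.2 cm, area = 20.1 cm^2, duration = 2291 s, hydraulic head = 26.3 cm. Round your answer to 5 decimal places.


Step 1: K = Q * L / (A * t * h)
Step 2: Numerator = 383.4 * 14.2 = 5444.28
Step 3: Denominator = 20.1 * 2291 * 26.3 = 1211091.33
Step 4: K = 5444.28 / 1211091.33 = 0.0045 cm/s

0.0045


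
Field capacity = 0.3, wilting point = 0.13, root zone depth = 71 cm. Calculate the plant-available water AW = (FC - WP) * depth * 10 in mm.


Step 1: Available water = (FC - WP) * depth * 10
Step 2: AW = (0.3 - 0.13) * 71 * 10
Step 3: AW = 0.17 * 71 * 10
Step 4: AW = 120.7 mm

120.7


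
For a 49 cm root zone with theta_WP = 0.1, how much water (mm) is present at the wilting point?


Step 1: Water (mm) = theta_WP * depth * 10
Step 2: Water = 0.1 * 49 * 10
Step 3: Water = 49.0 mm

49.0


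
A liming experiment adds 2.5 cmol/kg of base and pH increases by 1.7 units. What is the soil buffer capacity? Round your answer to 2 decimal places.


Step 1: BC = change in base / change in pH
Step 2: BC = 2.5 / 1.7
Step 3: BC = 1.47 cmol/(kg*pH unit)

1.47


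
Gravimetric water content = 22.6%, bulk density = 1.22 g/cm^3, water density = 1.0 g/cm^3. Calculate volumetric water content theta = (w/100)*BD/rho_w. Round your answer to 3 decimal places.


Step 1: theta = (w / 100) * BD / rho_w
Step 2: theta = (22.6 / 100) * 1.22 / 1.0
Step 3: theta = 0.226 * 1.22
Step 4: theta = 0.276

0.276


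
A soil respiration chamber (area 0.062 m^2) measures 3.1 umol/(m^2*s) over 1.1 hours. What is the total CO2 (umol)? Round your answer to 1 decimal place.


Step 1: Convert time to seconds: 1.1 hr * 3600 = 3960.0 s
Step 2: Total = flux * area * time_s
Step 3: Total = 3.1 * 0.062 * 3960.0
Step 4: Total = 761.1 umol

761.1


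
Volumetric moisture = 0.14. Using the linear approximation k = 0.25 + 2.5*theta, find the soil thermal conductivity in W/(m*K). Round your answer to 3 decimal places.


Step 1: k = 0.25 + 2.5 * theta
Step 2: k = 0.25 + 2.5 * 0.14
Step 3: k = 0.25 + 0.35
Step 4: k = 0.6 W/(m*K)

0.6


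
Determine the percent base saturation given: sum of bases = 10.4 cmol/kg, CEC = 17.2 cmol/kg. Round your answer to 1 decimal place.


Step 1: BS = 100 * (sum of bases) / CEC
Step 2: BS = 100 * 10.4 / 17.2
Step 3: BS = 60.5%

60.5


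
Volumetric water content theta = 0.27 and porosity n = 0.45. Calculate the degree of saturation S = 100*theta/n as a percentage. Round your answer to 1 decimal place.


Step 1: S = 100 * theta_v / n
Step 2: S = 100 * 0.27 / 0.45
Step 3: S = 60.0%

60.0


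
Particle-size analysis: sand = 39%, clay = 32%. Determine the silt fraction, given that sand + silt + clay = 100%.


Step 1: sand + silt + clay = 100%
Step 2: silt = 100 - sand - clay
Step 3: silt = 100 - 39 - 32
Step 4: silt = 29%

29


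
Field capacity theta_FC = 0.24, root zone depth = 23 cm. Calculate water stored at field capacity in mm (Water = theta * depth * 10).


Step 1: Water (mm) = theta_FC * depth (cm) * 10
Step 2: Water = 0.24 * 23 * 10
Step 3: Water = 55.2 mm

55.2


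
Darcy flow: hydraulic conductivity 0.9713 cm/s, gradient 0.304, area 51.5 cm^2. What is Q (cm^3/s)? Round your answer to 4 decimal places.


Step 1: Apply Darcy's law: Q = K * i * A
Step 2: Q = 0.9713 * 0.304 * 51.5
Step 3: Q = 15.2067 cm^3/s

15.2067


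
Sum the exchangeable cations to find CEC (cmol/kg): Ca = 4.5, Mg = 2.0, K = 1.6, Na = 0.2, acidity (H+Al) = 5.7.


Step 1: CEC = Ca + Mg + K + Na + (H+Al)
Step 2: CEC = 4.5 + 2.0 + 1.6 + 0.2 + 5.7
Step 3: CEC = 14.0 cmol/kg

14.0


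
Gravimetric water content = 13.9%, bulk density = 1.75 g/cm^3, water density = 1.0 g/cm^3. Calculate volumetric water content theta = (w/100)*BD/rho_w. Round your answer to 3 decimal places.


Step 1: theta = (w / 100) * BD / rho_w
Step 2: theta = (13.9 / 100) * 1.75 / 1.0
Step 3: theta = 0.139 * 1.75
Step 4: theta = 0.243

0.243


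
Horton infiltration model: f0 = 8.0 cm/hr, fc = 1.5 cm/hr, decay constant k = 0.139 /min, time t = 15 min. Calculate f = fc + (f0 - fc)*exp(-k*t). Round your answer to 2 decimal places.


Step 1: f = fc + (f0 - fc) * exp(-k * t)
Step 2: exp(-0.139 * 15) = 0.124307
Step 3: f = 1.5 + (8.0 - 1.5) * 0.124307
Step 4: f = 1.5 + 6.5 * 0.124307
Step 5: f = 2.31 cm/hr

2.31


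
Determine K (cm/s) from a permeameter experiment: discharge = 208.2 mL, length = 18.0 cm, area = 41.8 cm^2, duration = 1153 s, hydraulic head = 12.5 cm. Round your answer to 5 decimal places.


Step 1: K = Q * L / (A * t * h)
Step 2: Numerator = 208.2 * 18.0 = 3747.6
Step 3: Denominator = 41.8 * 1153 * 12.5 = 602442.5
Step 4: K = 3747.6 / 602442.5 = 0.00622 cm/s

0.00622


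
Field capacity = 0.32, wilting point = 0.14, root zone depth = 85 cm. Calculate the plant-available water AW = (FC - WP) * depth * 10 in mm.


Step 1: Available water = (FC - WP) * depth * 10
Step 2: AW = (0.32 - 0.14) * 85 * 10
Step 3: AW = 0.18 * 85 * 10
Step 4: AW = 153.0 mm

153.0


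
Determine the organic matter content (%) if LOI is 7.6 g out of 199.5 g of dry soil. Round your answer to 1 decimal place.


Step 1: OM% = 100 * LOI / sample mass
Step 2: OM = 100 * 7.6 / 199.5
Step 3: OM = 3.8%

3.8


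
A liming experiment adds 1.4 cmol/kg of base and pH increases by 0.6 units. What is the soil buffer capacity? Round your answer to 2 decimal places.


Step 1: BC = change in base / change in pH
Step 2: BC = 1.4 / 0.6
Step 3: BC = 2.33 cmol/(kg*pH unit)

2.33


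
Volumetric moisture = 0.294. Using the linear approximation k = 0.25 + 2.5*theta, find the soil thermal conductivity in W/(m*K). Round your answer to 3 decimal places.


Step 1: k = 0.25 + 2.5 * theta
Step 2: k = 0.25 + 2.5 * 0.294
Step 3: k = 0.25 + 0.735
Step 4: k = 0.985 W/(m*K)

0.985


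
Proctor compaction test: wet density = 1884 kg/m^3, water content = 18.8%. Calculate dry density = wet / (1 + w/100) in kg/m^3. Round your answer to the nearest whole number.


Step 1: Dry density = wet density / (1 + w/100)
Step 2: Dry density = 1884 / (1 + 18.8/100)
Step 3: Dry density = 1884 / 1.188
Step 4: Dry density = 1586 kg/m^3

1586


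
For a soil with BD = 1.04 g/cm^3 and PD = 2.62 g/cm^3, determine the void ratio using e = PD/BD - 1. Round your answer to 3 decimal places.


Step 1: e = PD / BD - 1
Step 2: e = 2.62 / 1.04 - 1
Step 3: e = 2.51923 - 1
Step 4: e = 1.519

1.519


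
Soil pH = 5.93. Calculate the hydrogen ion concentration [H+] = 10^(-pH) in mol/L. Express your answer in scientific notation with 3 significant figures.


Step 1: [H+] = 10^(-pH)
Step 2: [H+] = 10^(-5.93)
Step 3: [H+] = 1.17e-06 mol/L

1.17e-06


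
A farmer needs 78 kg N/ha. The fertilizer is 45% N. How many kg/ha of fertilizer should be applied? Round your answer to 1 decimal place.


Step 1: Fertilizer rate = target N / (N content / 100)
Step 2: Rate = 78 / (45 / 100)
Step 3: Rate = 78 / 0.45
Step 4: Rate = 173.3 kg/ha

173.3


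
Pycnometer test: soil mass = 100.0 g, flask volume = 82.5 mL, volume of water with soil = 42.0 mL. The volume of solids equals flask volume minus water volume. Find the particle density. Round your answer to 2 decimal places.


Step 1: Volume of solids = flask volume - water volume with soil
Step 2: V_solids = 82.5 - 42.0 = 40.5 mL
Step 3: Particle density = mass / V_solids = 100.0 / 40.5 = 2.47 g/cm^3

2.47


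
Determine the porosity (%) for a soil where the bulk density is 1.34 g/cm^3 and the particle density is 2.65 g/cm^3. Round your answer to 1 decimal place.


Step 1: Formula: n = 100 * (1 - BD / PD)
Step 2: n = 100 * (1 - 1.34 / 2.65)
Step 3: n = 100 * (1 - 0.50566)
Step 4: n = 49.4%

49.4


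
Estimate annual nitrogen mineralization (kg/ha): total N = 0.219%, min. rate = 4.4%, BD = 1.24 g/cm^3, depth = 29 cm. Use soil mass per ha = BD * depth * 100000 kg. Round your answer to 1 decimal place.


Step 1: Soil mass per ha = BD * depth * 100000 = 1.24 * 29 * 100000 = 3596000 kg
Step 2: Total N pool = soil mass * N%/100 = 3596000 * 0.219/100 = 7875.24 kg/ha
Step 3: N mineralized = N pool * rate%/100 = 7875.24 * 4.4/100 = 346.5 kg/ha/yr

346.5


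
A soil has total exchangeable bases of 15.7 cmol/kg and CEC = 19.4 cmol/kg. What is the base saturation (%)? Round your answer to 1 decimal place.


Step 1: BS = 100 * (sum of bases) / CEC
Step 2: BS = 100 * 15.7 / 19.4
Step 3: BS = 80.9%

80.9


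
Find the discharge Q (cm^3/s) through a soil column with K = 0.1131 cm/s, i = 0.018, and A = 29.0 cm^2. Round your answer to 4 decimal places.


Step 1: Apply Darcy's law: Q = K * i * A
Step 2: Q = 0.1131 * 0.018 * 29.0
Step 3: Q = 0.059 cm^3/s

0.059


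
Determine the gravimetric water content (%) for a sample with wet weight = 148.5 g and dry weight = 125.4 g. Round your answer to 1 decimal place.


Step 1: Water mass = wet - dry = 148.5 - 125.4 = 23.1 g
Step 2: w = 100 * water mass / dry mass
Step 3: w = 100 * 23.1 / 125.4 = 18.4%

18.4


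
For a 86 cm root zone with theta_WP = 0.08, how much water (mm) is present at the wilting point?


Step 1: Water (mm) = theta_WP * depth * 10
Step 2: Water = 0.08 * 86 * 10
Step 3: Water = 68.8 mm

68.8


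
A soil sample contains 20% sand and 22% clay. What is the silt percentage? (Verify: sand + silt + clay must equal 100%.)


Step 1: sand + silt + clay = 100%
Step 2: silt = 100 - sand - clay
Step 3: silt = 100 - 20 - 22
Step 4: silt = 58%

58


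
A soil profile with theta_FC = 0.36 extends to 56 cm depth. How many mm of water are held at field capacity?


Step 1: Water (mm) = theta_FC * depth (cm) * 10
Step 2: Water = 0.36 * 56 * 10
Step 3: Water = 201.6 mm

201.6


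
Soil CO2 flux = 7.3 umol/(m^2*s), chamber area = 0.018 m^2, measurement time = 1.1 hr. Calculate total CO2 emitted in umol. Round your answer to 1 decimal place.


Step 1: Convert time to seconds: 1.1 hr * 3600 = 3960.0 s
Step 2: Total = flux * area * time_s
Step 3: Total = 7.3 * 0.018 * 3960.0
Step 4: Total = 520.3 umol

520.3


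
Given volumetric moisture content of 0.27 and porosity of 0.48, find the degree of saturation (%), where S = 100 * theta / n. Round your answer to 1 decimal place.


Step 1: S = 100 * theta_v / n
Step 2: S = 100 * 0.27 / 0.48
Step 3: S = 56.3%

56.3


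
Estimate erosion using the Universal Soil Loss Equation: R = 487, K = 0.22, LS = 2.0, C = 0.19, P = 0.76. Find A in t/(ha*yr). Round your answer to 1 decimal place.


Step 1: A = R * K * LS * C * P
Step 2: R * K = 487 * 0.22 = 107.14
Step 3: (R*K) * LS = 107.14 * 2.0 = 214.28
Step 4: * C * P = 214.28 * 0.19 * 0.76 = 30.9
Step 5: A = 30.9 t/(ha*yr)

30.9


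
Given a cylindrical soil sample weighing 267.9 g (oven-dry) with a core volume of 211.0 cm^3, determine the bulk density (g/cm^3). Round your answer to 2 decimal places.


Step 1: Identify the formula: BD = dry mass / volume
Step 2: Substitute values: BD = 267.9 / 211.0
Step 3: BD = 1.27 g/cm^3

1.27


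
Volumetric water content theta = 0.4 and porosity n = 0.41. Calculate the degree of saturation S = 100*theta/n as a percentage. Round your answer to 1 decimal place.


Step 1: S = 100 * theta_v / n
Step 2: S = 100 * 0.4 / 0.41
Step 3: S = 97.6%

97.6


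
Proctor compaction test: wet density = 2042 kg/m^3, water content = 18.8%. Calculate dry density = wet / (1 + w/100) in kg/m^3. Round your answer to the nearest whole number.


Step 1: Dry density = wet density / (1 + w/100)
Step 2: Dry density = 2042 / (1 + 18.8/100)
Step 3: Dry density = 2042 / 1.188
Step 4: Dry density = 1719 kg/m^3

1719


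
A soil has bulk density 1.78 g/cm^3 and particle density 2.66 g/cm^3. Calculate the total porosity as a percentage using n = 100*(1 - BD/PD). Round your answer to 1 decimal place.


Step 1: Formula: n = 100 * (1 - BD / PD)
Step 2: n = 100 * (1 - 1.78 / 2.66)
Step 3: n = 100 * (1 - 0.66917)
Step 4: n = 33.1%

33.1


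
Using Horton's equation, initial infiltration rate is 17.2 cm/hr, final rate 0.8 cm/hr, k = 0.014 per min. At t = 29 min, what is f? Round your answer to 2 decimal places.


Step 1: f = fc + (f0 - fc) * exp(-k * t)
Step 2: exp(-0.014 * 29) = 0.66631
Step 3: f = 0.8 + (17.2 - 0.8) * 0.66631
Step 4: f = 0.8 + 16.4 * 0.66631
Step 5: f = 11.73 cm/hr

11.73


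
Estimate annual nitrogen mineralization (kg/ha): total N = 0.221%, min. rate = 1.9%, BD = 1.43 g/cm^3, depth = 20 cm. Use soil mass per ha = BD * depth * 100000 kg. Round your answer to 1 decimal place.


Step 1: Soil mass per ha = BD * depth * 100000 = 1.43 * 20 * 100000 = 2860000 kg
Step 2: Total N pool = soil mass * N%/100 = 2860000 * 0.221/100 = 6320.6 kg/ha
Step 3: N mineralized = N pool * rate%/100 = 6320.6 * 1.9/100 = 120.1 kg/ha/yr

120.1


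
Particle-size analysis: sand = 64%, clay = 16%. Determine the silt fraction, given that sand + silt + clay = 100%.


Step 1: sand + silt + clay = 100%
Step 2: silt = 100 - sand - clay
Step 3: silt = 100 - 64 - 16
Step 4: silt = 20%

20


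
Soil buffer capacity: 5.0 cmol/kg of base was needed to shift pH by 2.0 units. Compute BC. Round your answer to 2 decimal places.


Step 1: BC = change in base / change in pH
Step 2: BC = 5.0 / 2.0
Step 3: BC = 2.5 cmol/(kg*pH unit)

2.5


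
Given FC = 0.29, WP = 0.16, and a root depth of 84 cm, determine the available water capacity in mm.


Step 1: Available water = (FC - WP) * depth * 10
Step 2: AW = (0.29 - 0.16) * 84 * 10
Step 3: AW = 0.13 * 84 * 10
Step 4: AW = 109.2 mm

109.2


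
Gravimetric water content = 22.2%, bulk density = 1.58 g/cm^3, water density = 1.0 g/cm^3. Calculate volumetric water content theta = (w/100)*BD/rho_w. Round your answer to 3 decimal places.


Step 1: theta = (w / 100) * BD / rho_w
Step 2: theta = (22.2 / 100) * 1.58 / 1.0
Step 3: theta = 0.222 * 1.58
Step 4: theta = 0.351

0.351


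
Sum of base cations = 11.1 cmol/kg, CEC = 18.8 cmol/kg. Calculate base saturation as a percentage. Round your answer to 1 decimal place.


Step 1: BS = 100 * (sum of bases) / CEC
Step 2: BS = 100 * 11.1 / 18.8
Step 3: BS = 59.0%

59.0


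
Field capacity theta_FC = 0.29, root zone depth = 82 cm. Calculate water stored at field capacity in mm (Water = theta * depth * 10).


Step 1: Water (mm) = theta_FC * depth (cm) * 10
Step 2: Water = 0.29 * 82 * 10
Step 3: Water = 237.8 mm

237.8


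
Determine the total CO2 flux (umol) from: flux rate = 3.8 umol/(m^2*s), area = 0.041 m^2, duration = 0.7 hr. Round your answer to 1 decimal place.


Step 1: Convert time to seconds: 0.7 hr * 3600 = 2520.0 s
Step 2: Total = flux * area * time_s
Step 3: Total = 3.8 * 0.041 * 2520.0
Step 4: Total = 392.6 umol

392.6


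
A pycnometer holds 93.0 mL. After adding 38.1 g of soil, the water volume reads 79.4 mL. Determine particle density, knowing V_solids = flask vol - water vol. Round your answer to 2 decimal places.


Step 1: Volume of solids = flask volume - water volume with soil
Step 2: V_solids = 93.0 - 79.4 = 13.6 mL
Step 3: Particle density = mass / V_solids = 38.1 / 13.6 = 2.8 g/cm^3

2.8


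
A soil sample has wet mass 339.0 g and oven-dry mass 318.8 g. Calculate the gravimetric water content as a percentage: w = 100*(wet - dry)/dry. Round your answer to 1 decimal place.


Step 1: Water mass = wet - dry = 339.0 - 318.8 = 20.2 g
Step 2: w = 100 * water mass / dry mass
Step 3: w = 100 * 20.2 / 318.8 = 6.3%

6.3


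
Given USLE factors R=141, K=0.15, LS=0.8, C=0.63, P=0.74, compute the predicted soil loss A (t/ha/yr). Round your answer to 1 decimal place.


Step 1: A = R * K * LS * C * P
Step 2: R * K = 141 * 0.15 = 21.15
Step 3: (R*K) * LS = 21.15 * 0.8 = 16.92
Step 4: * C * P = 16.92 * 0.63 * 0.74 = 7.9
Step 5: A = 7.9 t/(ha*yr)

7.9


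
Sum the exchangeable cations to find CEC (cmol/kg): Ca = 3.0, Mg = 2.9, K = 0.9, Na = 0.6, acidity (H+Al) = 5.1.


Step 1: CEC = Ca + Mg + K + Na + (H+Al)
Step 2: CEC = 3.0 + 2.9 + 0.9 + 0.6 + 5.1
Step 3: CEC = 12.5 cmol/kg

12.5


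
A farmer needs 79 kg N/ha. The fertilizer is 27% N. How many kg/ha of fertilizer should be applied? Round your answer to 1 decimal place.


Step 1: Fertilizer rate = target N / (N content / 100)
Step 2: Rate = 79 / (27 / 100)
Step 3: Rate = 79 / 0.27
Step 4: Rate = 292.6 kg/ha

292.6


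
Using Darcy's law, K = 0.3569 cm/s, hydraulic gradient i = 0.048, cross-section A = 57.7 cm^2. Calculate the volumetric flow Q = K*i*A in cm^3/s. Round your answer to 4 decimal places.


Step 1: Apply Darcy's law: Q = K * i * A
Step 2: Q = 0.3569 * 0.048 * 57.7
Step 3: Q = 0.9885 cm^3/s

0.9885


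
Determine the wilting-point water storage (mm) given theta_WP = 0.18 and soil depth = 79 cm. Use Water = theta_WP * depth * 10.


Step 1: Water (mm) = theta_WP * depth * 10
Step 2: Water = 0.18 * 79 * 10
Step 3: Water = 142.2 mm

142.2


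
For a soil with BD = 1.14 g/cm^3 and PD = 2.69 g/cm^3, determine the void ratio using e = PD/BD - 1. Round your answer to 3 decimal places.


Step 1: e = PD / BD - 1
Step 2: e = 2.69 / 1.14 - 1
Step 3: e = 2.35965 - 1
Step 4: e = 1.36

1.36


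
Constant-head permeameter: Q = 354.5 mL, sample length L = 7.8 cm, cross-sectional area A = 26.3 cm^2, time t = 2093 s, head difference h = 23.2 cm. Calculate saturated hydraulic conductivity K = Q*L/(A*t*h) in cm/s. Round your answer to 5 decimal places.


Step 1: K = Q * L / (A * t * h)
Step 2: Numerator = 354.5 * 7.8 = 2765.1
Step 3: Denominator = 26.3 * 2093 * 23.2 = 1277064.88
Step 4: K = 2765.1 / 1277064.88 = 0.00217 cm/s

0.00217


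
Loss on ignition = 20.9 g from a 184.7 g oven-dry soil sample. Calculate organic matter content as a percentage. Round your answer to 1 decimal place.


Step 1: OM% = 100 * LOI / sample mass
Step 2: OM = 100 * 20.9 / 184.7
Step 3: OM = 11.3%

11.3


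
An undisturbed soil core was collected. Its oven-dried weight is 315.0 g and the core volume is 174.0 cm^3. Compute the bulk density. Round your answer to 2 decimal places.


Step 1: Identify the formula: BD = dry mass / volume
Step 2: Substitute values: BD = 315.0 / 174.0
Step 3: BD = 1.81 g/cm^3

1.81
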